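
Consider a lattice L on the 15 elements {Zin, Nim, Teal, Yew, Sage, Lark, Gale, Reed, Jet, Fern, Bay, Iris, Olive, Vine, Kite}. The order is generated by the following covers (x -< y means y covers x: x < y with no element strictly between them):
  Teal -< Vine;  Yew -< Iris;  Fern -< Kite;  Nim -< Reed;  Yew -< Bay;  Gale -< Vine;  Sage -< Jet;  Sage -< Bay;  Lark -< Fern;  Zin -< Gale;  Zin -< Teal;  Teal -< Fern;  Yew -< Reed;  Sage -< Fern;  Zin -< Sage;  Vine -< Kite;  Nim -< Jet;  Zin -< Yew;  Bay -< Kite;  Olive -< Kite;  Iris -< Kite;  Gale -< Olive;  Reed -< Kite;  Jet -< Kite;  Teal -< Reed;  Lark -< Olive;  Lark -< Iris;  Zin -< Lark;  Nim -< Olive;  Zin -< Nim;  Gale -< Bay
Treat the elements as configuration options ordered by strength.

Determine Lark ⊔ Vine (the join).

Common upper bounds of {Lark, Vine}: Kite.
The least among these is Kite.

Kite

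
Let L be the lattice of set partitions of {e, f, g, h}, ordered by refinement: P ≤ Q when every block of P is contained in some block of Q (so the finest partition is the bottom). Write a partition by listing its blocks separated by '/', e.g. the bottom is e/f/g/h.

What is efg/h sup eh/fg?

efgh

The join of efg/h and eh/fg merges any blocks that overlap across the partitions, giving efgh.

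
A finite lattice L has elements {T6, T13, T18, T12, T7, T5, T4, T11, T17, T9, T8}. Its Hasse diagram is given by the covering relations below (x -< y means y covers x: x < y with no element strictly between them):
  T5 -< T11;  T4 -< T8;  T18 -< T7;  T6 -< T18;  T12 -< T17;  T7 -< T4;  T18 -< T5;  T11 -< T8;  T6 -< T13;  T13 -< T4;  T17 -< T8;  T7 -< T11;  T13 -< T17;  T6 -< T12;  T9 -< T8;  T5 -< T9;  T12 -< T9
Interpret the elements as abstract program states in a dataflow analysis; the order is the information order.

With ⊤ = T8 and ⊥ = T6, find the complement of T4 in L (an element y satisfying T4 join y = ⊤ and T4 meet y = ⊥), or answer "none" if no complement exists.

Need y with T4 ∨ y = T8 and T4 ∧ y = T6.
Checking each element gives: T12.

T12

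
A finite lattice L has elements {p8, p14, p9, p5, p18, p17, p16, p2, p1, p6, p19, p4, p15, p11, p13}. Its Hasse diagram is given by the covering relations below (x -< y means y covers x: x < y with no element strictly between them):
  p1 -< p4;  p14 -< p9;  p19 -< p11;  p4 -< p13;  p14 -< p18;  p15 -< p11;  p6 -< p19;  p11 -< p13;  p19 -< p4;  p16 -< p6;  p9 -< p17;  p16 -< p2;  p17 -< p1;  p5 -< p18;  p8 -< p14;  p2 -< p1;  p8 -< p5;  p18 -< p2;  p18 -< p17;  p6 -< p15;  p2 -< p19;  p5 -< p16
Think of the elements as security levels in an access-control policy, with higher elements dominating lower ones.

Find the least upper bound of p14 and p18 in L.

Common upper bounds of {p14, p18}: p1, p11, p13, p17, p18, p19, p2, p4.
The least among these is p18.

p18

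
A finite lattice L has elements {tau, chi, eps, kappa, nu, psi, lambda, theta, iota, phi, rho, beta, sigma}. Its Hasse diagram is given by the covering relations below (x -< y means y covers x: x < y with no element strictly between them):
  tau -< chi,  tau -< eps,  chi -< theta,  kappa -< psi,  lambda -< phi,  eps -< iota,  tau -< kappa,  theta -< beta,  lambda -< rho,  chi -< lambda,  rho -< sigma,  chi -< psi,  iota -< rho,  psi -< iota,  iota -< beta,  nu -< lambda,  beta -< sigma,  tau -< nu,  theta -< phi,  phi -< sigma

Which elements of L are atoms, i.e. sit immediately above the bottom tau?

The atoms are exactly the elements that cover tau: chi, eps, kappa, nu.

chi, eps, kappa, nu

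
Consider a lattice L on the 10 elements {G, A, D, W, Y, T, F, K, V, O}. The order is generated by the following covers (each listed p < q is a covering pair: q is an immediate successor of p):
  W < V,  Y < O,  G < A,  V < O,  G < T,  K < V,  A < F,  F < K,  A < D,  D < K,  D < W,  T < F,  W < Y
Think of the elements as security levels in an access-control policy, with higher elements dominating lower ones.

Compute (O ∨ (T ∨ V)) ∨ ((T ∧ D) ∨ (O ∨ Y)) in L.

O

T ∨ V = V
O ∨ V = O
T ∧ D = G
O ∨ Y = O
G ∨ O = O
O ∨ O = O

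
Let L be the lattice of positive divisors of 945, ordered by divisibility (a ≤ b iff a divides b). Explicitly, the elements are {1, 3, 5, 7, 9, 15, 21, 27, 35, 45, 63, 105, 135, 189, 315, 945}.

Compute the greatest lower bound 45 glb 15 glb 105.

15

In the divisibility order, the meet is the greatest common divisor: gcd(45, 15, 105) = 15.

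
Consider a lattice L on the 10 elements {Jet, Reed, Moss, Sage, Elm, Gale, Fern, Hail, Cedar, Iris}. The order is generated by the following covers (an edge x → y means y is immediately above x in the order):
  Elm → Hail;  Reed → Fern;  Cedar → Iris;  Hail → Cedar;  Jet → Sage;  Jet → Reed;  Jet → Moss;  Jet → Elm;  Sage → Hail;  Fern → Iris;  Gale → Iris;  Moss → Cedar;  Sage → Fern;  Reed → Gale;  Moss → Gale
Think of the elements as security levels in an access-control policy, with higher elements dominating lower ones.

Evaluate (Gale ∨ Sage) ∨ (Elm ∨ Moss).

Iris

Gale ∨ Sage = Iris
Elm ∨ Moss = Cedar
Iris ∨ Cedar = Iris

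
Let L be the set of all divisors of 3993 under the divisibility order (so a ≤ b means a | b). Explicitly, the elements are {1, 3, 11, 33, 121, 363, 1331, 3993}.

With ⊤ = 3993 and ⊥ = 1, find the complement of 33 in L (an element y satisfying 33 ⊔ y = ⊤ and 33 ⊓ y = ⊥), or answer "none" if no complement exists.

For every candidate y, either 33 ∨ y ≠ 3993 or 33 ∧ y ≠ 1; no complement exists.

none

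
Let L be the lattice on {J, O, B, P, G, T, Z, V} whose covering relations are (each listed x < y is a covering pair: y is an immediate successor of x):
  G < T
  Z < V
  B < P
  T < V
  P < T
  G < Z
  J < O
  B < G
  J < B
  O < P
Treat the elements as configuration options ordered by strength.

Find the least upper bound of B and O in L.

P

Common upper bounds of {B, O}: P, T, V.
The least among these is P.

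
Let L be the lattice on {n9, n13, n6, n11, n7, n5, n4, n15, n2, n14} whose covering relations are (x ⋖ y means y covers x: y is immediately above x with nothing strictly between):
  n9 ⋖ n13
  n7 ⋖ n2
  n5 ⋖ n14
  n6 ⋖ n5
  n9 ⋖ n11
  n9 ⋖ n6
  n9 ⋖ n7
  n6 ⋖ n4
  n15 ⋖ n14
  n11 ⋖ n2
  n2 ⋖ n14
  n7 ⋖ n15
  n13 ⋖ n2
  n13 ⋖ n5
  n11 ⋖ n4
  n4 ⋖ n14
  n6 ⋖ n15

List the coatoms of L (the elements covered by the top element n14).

The coatoms are exactly the elements covered by n14: n15, n2, n4, n5.

n15, n2, n4, n5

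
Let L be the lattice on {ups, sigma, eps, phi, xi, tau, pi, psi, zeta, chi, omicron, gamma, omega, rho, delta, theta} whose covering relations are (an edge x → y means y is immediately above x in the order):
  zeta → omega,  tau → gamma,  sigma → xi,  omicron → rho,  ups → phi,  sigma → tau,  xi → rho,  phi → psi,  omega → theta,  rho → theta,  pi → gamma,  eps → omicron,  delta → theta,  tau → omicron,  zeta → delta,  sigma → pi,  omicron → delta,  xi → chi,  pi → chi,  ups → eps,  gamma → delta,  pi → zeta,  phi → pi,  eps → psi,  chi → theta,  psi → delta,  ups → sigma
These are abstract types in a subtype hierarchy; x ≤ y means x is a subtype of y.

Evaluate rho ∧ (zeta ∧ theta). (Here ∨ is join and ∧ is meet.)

zeta ∧ theta = zeta
rho ∧ zeta = sigma

sigma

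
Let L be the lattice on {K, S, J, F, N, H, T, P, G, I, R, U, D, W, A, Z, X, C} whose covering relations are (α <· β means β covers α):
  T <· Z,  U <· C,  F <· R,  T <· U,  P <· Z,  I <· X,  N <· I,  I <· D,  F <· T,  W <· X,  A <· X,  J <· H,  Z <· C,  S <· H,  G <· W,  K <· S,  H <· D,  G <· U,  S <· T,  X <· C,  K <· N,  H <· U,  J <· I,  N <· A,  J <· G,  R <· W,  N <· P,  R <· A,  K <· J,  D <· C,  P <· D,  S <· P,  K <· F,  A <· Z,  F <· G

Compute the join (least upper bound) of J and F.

Common upper bounds of {J, F}: C, G, U, W, X.
The least among these is G.

G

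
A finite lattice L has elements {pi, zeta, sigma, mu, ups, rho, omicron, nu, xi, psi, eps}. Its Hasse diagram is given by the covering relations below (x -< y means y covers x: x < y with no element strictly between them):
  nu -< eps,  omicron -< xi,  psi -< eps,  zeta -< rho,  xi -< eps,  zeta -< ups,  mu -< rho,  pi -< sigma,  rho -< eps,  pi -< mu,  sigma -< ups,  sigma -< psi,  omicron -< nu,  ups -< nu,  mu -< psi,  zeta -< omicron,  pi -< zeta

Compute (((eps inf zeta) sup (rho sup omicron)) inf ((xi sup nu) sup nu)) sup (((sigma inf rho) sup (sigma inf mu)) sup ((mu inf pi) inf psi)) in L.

eps

eps ∧ zeta = zeta
rho ∨ omicron = eps
zeta ∨ eps = eps
xi ∨ nu = eps
eps ∨ nu = eps
eps ∧ eps = eps
sigma ∧ rho = pi
sigma ∧ mu = pi
pi ∨ pi = pi
mu ∧ pi = pi
pi ∧ psi = pi
pi ∨ pi = pi
eps ∨ pi = eps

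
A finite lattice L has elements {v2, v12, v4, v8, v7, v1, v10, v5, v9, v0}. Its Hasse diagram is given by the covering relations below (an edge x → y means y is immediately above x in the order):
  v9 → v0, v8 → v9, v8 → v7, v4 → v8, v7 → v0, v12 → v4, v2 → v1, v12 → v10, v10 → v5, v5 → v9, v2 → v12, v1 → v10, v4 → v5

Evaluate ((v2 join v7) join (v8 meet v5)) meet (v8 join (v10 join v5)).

v2 ∨ v7 = v7
v8 ∧ v5 = v4
v7 ∨ v4 = v7
v10 ∨ v5 = v5
v8 ∨ v5 = v9
v7 ∧ v9 = v8

v8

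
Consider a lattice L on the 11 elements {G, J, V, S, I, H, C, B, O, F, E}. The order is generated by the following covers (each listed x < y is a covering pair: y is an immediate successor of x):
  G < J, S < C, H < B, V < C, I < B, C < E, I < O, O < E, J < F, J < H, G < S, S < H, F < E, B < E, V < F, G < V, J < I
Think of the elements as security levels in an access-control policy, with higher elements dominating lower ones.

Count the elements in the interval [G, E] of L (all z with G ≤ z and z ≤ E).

The interval [G, E] = {B, C, E, F, G, H, I, J, O, S, V}, which has 11 elements.

11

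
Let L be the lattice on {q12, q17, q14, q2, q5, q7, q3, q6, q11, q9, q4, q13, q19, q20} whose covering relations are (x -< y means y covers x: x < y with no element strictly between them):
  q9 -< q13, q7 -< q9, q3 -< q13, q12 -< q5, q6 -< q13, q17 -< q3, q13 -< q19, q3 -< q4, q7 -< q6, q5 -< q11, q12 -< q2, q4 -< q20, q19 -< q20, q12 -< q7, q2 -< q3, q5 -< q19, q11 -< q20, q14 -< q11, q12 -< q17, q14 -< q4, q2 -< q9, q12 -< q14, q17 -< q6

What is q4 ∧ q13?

Common lower bounds of {q4, q13}: q12, q17, q2, q3.
The greatest among these is q3.

q3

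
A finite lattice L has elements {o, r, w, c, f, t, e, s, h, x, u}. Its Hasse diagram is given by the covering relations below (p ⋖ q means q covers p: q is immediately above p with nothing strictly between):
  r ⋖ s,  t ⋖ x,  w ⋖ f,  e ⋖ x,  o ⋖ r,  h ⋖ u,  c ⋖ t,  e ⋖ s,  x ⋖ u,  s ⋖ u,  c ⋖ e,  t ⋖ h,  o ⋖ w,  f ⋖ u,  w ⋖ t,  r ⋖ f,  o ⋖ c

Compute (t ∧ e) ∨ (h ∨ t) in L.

h

t ∧ e = c
h ∨ t = h
c ∨ h = h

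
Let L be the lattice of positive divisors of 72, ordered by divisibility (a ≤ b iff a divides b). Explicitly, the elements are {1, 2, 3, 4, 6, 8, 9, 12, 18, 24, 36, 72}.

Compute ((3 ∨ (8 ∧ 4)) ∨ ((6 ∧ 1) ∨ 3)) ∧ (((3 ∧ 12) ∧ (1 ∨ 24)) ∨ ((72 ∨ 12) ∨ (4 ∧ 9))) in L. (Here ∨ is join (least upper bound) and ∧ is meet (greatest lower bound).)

8 ∧ 4 = 4
3 ∨ 4 = 12
6 ∧ 1 = 1
1 ∨ 3 = 3
12 ∨ 3 = 12
3 ∧ 12 = 3
1 ∨ 24 = 24
3 ∧ 24 = 3
72 ∨ 12 = 72
4 ∧ 9 = 1
72 ∨ 1 = 72
3 ∨ 72 = 72
12 ∧ 72 = 12

12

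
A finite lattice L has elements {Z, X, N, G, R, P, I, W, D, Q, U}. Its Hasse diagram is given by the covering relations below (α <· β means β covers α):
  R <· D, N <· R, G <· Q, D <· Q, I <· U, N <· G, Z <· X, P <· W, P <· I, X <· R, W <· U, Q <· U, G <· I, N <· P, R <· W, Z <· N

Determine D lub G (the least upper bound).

Common upper bounds of {D, G}: Q, U.
The least among these is Q.

Q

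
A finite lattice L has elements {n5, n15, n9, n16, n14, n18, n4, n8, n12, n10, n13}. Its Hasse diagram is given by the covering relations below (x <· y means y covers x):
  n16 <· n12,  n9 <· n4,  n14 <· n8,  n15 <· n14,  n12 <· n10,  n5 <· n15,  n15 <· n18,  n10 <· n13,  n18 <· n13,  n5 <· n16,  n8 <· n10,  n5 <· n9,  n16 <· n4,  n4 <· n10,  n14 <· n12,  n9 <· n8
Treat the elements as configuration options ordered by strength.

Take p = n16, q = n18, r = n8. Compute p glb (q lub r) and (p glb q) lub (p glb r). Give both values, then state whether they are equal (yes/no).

q lub r = n13, so p glb (q lub r) = n16 glb n13 = n16.
p glb q = n5 and p glb r = n5, so (p glb q) lub (p glb r) = n5 lub n5 = n5.
Equal: no.

n16; n5; no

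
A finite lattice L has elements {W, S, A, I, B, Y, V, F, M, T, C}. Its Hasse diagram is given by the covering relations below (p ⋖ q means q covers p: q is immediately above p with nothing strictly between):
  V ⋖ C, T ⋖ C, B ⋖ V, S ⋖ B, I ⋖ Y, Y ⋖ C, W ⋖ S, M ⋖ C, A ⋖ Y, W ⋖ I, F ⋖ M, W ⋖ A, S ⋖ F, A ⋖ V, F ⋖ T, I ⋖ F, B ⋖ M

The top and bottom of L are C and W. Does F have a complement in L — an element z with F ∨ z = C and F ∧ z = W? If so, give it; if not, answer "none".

A

Need z with F ∨ z = C and F ∧ z = W.
Checking each element gives: A.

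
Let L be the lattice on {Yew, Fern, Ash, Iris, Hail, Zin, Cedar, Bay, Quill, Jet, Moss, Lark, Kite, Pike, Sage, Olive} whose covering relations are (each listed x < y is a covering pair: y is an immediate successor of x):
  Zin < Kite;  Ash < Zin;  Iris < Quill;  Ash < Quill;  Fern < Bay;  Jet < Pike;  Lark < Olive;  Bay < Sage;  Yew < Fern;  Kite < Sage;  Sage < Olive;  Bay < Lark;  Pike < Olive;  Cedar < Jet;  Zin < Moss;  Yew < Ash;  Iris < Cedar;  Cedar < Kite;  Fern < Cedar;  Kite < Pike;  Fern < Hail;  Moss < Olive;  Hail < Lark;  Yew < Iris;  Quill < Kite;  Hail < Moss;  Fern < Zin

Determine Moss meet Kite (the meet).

Zin

Common lower bounds of {Moss, Kite}: Ash, Fern, Yew, Zin.
The greatest among these is Zin.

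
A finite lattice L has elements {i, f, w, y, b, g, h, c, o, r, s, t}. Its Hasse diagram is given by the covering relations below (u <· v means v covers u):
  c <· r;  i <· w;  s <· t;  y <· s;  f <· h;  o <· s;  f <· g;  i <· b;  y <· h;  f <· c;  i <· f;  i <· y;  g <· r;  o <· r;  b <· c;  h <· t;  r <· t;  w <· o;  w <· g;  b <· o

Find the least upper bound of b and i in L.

b

Common upper bounds of {b, i}: b, c, o, r, s, t.
The least among these is b.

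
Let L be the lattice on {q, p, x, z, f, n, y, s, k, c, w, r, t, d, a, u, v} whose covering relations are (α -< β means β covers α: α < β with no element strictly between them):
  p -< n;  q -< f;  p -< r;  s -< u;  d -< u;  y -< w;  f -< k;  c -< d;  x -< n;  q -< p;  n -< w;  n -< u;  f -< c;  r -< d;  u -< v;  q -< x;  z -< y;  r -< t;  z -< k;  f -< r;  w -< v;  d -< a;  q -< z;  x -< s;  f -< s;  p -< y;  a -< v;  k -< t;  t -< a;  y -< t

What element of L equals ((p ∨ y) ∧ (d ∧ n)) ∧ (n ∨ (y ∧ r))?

p ∨ y = y
d ∧ n = p
y ∧ p = p
y ∧ r = p
n ∨ p = n
p ∧ n = p

p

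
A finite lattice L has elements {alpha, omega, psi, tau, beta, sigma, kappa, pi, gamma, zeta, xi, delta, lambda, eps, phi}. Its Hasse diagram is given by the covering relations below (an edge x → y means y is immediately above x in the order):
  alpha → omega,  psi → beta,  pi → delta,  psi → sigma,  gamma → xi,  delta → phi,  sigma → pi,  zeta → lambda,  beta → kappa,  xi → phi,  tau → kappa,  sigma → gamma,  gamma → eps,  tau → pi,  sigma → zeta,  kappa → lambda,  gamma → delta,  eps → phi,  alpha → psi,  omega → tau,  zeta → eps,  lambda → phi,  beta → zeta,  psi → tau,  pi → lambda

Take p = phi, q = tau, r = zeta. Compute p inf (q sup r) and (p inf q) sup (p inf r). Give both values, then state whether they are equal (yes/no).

lambda; lambda; yes

q sup r = lambda, so p inf (q sup r) = phi inf lambda = lambda.
p inf q = tau and p inf r = zeta, so (p inf q) sup (p inf r) = tau sup zeta = lambda.
Equal: yes.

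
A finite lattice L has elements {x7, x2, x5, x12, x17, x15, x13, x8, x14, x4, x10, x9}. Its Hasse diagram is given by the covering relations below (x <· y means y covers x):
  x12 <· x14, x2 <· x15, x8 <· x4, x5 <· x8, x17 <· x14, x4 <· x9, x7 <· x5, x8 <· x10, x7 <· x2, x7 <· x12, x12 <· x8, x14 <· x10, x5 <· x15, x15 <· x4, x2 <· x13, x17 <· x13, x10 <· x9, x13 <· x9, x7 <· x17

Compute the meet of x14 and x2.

Common lower bounds of {x14, x2}: x7.
The greatest among these is x7.

x7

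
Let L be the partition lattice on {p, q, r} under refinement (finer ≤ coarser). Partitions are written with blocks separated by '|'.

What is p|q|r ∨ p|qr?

p|qr

Common upper bounds of {p|q|r, p|qr}: pqr, p|qr.
The least among these is p|qr.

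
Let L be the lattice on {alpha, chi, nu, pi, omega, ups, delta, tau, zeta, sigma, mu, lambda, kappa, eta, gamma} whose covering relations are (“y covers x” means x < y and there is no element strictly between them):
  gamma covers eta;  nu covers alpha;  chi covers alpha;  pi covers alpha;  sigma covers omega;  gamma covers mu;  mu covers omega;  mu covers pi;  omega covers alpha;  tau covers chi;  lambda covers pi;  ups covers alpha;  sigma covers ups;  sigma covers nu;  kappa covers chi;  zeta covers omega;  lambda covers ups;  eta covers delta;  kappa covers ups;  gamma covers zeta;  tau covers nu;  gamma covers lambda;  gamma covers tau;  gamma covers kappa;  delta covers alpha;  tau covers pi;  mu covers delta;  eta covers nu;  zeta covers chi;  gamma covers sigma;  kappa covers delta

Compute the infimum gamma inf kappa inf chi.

chi

Common lower bounds of {gamma, kappa, chi}: alpha, chi.
The greatest among these is chi.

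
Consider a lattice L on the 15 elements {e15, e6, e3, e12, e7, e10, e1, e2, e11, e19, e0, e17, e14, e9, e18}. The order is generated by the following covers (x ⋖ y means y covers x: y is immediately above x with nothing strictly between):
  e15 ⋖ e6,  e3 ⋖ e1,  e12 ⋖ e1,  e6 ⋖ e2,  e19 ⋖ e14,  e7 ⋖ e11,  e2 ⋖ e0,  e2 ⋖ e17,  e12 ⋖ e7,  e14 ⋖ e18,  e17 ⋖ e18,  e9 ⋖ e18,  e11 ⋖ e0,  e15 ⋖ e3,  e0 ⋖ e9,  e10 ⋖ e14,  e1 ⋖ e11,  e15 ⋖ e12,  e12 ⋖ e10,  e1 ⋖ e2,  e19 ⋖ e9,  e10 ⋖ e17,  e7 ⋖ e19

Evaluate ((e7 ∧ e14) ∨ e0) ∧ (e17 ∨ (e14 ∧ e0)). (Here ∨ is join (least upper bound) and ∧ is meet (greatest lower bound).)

e7 ∧ e14 = e7
e7 ∨ e0 = e0
e14 ∧ e0 = e7
e17 ∨ e7 = e18
e0 ∧ e18 = e0

e0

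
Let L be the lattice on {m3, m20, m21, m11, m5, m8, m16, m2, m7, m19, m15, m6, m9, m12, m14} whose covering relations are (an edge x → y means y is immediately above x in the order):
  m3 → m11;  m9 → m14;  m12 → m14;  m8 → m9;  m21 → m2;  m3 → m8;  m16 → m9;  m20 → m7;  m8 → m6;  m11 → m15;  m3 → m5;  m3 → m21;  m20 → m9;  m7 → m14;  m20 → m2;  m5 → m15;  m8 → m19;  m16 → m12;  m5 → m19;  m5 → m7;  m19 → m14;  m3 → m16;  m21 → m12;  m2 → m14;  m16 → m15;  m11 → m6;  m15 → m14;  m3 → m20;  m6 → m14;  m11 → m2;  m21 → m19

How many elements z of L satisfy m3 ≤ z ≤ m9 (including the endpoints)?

The interval [m3, m9] = {m16, m20, m3, m8, m9}, which has 5 elements.

5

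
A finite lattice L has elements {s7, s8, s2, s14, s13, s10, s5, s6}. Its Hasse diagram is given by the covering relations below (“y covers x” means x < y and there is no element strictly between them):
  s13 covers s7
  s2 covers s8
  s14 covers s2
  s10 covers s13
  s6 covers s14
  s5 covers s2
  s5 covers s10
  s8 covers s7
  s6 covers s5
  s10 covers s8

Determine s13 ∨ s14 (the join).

Common upper bounds of {s13, s14}: s6.
The least among these is s6.

s6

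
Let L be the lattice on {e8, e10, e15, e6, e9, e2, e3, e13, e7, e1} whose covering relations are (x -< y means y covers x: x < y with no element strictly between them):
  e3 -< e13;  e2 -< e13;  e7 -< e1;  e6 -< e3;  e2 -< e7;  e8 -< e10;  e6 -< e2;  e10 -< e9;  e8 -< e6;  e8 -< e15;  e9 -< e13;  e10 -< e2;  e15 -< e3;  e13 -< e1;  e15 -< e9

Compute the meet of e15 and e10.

Common lower bounds of {e15, e10}: e8.
The greatest among these is e8.

e8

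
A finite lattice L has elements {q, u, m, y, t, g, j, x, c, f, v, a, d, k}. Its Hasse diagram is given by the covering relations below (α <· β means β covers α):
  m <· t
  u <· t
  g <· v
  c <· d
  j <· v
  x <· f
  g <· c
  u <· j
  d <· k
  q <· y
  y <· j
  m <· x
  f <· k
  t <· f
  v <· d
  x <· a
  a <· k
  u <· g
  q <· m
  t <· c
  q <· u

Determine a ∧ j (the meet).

q

Common lower bounds of {a, j}: q.
The greatest among these is q.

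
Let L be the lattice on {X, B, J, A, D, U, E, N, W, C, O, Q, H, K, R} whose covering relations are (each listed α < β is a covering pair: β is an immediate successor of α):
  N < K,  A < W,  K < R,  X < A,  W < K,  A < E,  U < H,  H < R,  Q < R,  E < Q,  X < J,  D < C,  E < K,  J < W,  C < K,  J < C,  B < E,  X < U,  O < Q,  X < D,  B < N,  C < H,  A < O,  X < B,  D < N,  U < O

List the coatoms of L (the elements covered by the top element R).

The coatoms are exactly the elements covered by R: H, K, Q.

H, K, Q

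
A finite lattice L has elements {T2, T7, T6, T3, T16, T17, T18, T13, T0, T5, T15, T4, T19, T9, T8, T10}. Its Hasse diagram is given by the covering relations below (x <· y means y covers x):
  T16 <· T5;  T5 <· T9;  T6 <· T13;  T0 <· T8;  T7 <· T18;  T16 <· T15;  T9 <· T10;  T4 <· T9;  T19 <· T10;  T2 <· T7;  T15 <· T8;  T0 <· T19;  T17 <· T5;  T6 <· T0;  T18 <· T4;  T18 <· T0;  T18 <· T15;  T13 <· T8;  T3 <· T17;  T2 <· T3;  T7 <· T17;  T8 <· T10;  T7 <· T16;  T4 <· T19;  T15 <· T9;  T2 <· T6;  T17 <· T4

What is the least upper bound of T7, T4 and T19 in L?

Common upper bounds of {T7, T4, T19}: T10, T19.
The least among these is T19.

T19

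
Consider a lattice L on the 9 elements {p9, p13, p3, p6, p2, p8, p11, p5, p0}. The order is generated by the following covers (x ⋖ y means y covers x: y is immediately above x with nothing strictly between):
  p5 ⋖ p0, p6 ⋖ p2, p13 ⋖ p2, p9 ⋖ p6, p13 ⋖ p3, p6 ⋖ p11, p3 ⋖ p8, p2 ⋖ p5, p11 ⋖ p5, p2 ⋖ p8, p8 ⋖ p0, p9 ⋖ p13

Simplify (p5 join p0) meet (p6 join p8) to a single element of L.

p8

p5 ∨ p0 = p0
p6 ∨ p8 = p8
p0 ∧ p8 = p8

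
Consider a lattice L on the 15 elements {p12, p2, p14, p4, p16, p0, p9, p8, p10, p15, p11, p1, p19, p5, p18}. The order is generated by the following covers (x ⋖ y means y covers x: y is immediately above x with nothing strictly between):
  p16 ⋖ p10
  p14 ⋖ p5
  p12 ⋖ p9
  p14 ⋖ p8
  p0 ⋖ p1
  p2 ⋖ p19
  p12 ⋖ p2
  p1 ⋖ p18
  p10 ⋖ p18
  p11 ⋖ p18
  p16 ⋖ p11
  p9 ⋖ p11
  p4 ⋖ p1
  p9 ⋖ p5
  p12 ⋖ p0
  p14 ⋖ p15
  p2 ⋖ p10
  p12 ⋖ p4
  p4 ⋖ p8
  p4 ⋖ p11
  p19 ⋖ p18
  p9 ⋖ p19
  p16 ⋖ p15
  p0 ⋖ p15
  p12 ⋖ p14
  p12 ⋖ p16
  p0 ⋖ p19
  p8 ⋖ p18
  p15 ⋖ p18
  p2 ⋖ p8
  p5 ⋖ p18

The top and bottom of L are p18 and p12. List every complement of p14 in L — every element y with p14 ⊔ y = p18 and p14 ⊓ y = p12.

Need y with p14 ∨ y = p18 and p14 ∧ y = p12.
Checking each element gives: p1, p10, p11, p19.

p1, p10, p11, p19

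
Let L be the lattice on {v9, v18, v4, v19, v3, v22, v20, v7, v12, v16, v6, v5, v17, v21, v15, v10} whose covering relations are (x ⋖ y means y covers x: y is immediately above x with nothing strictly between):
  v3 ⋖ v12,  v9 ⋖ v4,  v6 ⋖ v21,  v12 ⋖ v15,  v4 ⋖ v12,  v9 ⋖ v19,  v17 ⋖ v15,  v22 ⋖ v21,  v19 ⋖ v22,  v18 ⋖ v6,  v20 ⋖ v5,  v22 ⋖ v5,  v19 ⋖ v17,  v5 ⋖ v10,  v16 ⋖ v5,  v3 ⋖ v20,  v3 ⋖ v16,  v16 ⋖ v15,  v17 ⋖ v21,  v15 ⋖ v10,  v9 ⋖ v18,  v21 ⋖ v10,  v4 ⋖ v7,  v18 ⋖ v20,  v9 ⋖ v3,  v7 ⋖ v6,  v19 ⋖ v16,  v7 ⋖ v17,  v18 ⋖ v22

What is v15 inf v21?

Common lower bounds of {v15, v21}: v17, v19, v4, v7, v9.
The greatest among these is v17.

v17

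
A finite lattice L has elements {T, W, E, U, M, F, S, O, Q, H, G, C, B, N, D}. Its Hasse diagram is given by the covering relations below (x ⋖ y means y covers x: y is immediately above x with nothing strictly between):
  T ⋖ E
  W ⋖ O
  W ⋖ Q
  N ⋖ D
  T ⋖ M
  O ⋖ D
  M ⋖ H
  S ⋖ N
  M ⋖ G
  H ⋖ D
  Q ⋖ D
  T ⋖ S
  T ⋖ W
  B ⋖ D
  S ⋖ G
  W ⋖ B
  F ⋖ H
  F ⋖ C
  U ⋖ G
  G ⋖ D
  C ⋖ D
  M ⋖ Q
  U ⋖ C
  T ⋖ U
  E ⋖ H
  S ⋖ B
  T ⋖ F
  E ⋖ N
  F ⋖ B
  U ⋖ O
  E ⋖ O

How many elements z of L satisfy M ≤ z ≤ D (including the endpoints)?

5

The interval [M, D] = {D, G, H, M, Q}, which has 5 elements.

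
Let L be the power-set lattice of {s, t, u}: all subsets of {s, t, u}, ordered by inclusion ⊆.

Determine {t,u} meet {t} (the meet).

Under ⊆, meet is intersection: {t,u} ∩ {t} = {t}.

{t}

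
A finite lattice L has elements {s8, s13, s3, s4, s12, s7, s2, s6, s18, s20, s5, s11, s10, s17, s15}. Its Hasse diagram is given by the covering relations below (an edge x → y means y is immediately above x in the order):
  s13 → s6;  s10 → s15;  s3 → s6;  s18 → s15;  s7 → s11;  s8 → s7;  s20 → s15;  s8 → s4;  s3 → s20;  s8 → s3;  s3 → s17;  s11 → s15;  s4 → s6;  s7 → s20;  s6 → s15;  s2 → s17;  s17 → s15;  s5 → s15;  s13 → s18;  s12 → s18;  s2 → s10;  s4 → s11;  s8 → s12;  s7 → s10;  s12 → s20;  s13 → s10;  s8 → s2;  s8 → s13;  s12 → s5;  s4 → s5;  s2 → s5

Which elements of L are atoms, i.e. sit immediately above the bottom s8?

The atoms are exactly the elements that cover s8: s12, s13, s2, s3, s4, s7.

s12, s13, s2, s3, s4, s7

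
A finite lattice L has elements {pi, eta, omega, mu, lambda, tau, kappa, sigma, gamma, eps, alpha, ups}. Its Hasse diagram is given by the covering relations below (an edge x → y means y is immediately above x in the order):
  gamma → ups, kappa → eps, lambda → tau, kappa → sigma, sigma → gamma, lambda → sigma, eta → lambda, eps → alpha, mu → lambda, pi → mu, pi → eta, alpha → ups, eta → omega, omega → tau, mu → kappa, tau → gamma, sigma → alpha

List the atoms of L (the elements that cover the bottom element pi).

The atoms are exactly the elements that cover pi: eta, mu.

eta, mu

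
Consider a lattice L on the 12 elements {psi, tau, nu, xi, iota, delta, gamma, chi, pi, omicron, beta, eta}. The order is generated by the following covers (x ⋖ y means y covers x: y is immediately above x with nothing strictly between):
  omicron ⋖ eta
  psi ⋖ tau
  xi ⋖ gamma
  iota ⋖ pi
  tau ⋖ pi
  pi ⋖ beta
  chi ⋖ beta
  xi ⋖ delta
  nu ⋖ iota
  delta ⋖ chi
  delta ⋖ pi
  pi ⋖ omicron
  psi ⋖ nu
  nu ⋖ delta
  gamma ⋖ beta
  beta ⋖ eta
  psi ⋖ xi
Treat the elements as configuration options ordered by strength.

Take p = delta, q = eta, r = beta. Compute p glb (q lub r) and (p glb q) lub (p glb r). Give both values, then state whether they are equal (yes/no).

delta; delta; yes

q lub r = eta, so p glb (q lub r) = delta glb eta = delta.
p glb q = delta and p glb r = delta, so (p glb q) lub (p glb r) = delta lub delta = delta.
Equal: yes.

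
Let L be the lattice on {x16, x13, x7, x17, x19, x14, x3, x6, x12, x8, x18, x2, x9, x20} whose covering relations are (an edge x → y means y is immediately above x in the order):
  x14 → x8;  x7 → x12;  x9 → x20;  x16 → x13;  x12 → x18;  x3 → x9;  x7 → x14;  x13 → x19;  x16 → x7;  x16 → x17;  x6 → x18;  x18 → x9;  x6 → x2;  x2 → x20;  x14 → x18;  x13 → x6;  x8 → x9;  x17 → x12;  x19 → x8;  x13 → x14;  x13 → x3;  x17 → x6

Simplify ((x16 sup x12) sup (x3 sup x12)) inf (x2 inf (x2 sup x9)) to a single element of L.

x6

x16 ∨ x12 = x12
x3 ∨ x12 = x9
x12 ∨ x9 = x9
x2 ∨ x9 = x20
x2 ∧ x20 = x2
x9 ∧ x2 = x6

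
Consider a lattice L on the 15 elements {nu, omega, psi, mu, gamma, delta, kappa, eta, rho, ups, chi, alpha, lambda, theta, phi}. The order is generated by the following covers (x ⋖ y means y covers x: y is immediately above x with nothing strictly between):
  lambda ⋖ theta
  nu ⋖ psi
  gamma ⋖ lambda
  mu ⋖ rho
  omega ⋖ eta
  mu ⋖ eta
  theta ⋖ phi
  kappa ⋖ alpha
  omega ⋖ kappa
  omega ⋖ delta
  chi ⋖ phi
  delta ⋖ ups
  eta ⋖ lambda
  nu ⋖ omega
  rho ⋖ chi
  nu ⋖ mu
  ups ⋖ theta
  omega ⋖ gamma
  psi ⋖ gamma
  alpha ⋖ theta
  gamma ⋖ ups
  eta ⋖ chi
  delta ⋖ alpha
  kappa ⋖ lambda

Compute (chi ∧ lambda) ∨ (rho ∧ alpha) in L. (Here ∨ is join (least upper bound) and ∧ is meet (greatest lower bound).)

chi ∧ lambda = eta
rho ∧ alpha = nu
eta ∨ nu = eta

eta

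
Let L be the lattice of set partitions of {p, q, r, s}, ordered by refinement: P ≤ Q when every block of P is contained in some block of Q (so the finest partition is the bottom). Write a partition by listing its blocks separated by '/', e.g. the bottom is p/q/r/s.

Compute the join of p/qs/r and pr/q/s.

pr/qs

Common upper bounds of {p/qs/r, pr/q/s}: pqrs, pr/qs.
The least among these is pr/qs.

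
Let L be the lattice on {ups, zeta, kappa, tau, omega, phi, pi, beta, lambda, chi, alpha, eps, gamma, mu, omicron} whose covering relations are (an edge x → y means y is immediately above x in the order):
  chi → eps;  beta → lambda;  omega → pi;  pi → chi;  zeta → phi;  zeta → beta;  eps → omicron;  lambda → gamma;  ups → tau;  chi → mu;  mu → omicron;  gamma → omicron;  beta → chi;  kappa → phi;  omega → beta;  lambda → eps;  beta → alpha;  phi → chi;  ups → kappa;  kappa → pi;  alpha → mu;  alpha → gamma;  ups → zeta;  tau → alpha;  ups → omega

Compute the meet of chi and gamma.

Common lower bounds of {chi, gamma}: beta, omega, ups, zeta.
The greatest among these is beta.

beta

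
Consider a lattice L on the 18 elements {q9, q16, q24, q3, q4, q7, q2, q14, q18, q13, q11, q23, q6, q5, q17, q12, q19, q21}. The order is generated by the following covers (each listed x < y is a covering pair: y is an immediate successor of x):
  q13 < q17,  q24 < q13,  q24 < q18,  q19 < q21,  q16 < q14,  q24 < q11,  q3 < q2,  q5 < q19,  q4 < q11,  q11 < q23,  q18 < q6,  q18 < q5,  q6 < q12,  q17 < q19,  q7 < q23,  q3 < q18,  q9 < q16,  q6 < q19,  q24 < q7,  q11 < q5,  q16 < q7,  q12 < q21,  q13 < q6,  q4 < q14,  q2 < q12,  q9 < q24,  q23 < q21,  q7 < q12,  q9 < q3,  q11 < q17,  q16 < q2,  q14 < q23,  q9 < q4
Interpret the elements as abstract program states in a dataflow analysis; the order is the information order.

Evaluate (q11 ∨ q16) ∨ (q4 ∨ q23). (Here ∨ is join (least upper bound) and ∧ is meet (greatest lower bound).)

q23

q11 ∨ q16 = q23
q4 ∨ q23 = q23
q23 ∨ q23 = q23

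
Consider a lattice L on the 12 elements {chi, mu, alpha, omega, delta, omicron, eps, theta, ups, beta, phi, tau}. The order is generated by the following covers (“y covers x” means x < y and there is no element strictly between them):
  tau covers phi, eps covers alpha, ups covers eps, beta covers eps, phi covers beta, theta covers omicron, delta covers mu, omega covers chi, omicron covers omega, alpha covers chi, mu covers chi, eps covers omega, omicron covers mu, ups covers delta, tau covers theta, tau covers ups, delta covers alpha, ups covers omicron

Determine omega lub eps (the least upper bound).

eps

Common upper bounds of {omega, eps}: beta, eps, phi, tau, ups.
The least among these is eps.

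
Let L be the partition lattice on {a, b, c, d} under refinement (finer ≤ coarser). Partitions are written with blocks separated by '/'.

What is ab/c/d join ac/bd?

The join of ab/c/d and ac/bd merges any blocks that overlap across the partitions, giving abcd.

abcd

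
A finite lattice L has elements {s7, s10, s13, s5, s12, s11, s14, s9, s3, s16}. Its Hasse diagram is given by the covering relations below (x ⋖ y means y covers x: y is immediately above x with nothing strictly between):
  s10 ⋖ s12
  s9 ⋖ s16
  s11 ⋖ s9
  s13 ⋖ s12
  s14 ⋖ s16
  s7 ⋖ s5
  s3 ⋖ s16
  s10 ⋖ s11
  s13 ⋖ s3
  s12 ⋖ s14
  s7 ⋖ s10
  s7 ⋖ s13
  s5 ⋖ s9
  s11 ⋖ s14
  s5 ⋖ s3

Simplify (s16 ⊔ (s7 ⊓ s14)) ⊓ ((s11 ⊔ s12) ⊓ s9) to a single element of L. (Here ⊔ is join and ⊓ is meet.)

s11

s7 ∧ s14 = s7
s16 ∨ s7 = s16
s11 ∨ s12 = s14
s14 ∧ s9 = s11
s16 ∧ s11 = s11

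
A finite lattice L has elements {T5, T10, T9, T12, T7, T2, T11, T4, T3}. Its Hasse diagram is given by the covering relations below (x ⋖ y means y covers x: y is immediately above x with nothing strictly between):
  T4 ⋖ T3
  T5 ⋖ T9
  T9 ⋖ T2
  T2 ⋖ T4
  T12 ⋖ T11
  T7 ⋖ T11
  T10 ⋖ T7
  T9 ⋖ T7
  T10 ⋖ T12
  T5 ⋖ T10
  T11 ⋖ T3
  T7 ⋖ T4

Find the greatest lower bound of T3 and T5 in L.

T5

Common lower bounds of {T3, T5}: T5.
The greatest among these is T5.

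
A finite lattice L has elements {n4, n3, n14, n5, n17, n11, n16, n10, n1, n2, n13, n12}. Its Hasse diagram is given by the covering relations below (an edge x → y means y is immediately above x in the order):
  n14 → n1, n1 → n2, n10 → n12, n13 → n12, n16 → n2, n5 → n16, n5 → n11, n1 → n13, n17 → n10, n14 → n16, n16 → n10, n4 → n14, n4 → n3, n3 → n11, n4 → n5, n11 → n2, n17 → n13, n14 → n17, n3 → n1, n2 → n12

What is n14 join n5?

Common upper bounds of {n14, n5}: n10, n12, n16, n2.
The least among these is n16.

n16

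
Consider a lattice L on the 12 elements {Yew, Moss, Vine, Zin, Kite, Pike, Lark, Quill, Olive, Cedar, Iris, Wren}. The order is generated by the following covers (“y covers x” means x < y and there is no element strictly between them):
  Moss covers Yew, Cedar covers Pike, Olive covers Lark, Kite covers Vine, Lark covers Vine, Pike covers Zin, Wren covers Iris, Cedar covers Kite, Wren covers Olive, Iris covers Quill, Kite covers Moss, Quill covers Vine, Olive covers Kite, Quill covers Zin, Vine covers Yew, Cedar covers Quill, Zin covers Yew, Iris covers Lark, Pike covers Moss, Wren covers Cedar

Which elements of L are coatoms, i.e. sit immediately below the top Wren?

The coatoms are exactly the elements covered by Wren: Cedar, Iris, Olive.

Cedar, Iris, Olive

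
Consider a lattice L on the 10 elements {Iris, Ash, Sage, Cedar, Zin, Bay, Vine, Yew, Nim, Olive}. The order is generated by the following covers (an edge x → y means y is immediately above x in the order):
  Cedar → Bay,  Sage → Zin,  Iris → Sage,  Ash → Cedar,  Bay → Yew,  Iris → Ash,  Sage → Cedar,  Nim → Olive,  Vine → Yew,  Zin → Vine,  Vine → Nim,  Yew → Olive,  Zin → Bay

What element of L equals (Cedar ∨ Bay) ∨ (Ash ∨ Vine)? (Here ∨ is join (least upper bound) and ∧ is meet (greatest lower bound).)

Yew

Cedar ∨ Bay = Bay
Ash ∨ Vine = Yew
Bay ∨ Yew = Yew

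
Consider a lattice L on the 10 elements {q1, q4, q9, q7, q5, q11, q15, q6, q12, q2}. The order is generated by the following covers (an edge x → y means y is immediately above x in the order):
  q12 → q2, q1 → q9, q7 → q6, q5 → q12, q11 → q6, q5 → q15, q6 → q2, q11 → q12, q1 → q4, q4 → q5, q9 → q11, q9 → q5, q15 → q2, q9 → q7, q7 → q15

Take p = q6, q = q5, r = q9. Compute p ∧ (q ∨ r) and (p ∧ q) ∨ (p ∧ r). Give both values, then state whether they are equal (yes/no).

q9; q9; yes

q ∨ r = q5, so p ∧ (q ∨ r) = q6 ∧ q5 = q9.
p ∧ q = q9 and p ∧ r = q9, so (p ∧ q) ∨ (p ∧ r) = q9 ∨ q9 = q9.
Equal: yes.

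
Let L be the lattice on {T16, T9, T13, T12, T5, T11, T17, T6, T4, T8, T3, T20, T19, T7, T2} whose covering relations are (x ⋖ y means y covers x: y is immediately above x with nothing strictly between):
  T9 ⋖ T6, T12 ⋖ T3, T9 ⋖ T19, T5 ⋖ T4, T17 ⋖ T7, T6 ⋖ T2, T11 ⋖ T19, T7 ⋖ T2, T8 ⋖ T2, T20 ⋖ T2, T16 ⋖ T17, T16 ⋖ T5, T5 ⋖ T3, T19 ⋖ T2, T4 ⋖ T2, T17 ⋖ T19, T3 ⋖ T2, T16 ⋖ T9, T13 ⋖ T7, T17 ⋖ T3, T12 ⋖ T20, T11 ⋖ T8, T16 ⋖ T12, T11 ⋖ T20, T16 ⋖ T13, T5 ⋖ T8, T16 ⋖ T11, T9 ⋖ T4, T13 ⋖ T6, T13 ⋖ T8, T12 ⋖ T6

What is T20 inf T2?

T20

Common lower bounds of {T20, T2}: T11, T12, T16, T20.
The greatest among these is T20.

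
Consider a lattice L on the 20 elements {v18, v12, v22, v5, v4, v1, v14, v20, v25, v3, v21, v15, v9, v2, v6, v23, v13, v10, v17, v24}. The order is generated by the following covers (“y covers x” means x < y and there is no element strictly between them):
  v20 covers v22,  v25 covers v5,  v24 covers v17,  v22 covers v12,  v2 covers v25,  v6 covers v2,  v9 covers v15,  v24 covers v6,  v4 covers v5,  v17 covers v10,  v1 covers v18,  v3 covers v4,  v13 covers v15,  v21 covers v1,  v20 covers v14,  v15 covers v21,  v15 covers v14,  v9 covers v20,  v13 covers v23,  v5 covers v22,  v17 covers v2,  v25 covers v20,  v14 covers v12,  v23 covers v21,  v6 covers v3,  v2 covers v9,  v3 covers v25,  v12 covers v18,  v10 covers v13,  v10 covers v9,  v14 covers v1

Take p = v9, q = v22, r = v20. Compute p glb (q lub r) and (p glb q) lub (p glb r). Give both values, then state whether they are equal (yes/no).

q lub r = v20, so p glb (q lub r) = v9 glb v20 = v20.
p glb q = v22 and p glb r = v20, so (p glb q) lub (p glb r) = v22 lub v20 = v20.
Equal: yes.

v20; v20; yes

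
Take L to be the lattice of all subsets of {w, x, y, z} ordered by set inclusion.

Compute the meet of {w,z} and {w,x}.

Common lower bounds of {{w,z}, {w,x}}: {w}, {}.
The greatest among these is {w}.

{w}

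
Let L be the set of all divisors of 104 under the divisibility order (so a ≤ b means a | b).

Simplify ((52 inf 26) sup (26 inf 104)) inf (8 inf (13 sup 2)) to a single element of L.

2

52 ∧ 26 = 26
26 ∧ 104 = 26
26 ∨ 26 = 26
13 ∨ 2 = 26
8 ∧ 26 = 2
26 ∧ 2 = 2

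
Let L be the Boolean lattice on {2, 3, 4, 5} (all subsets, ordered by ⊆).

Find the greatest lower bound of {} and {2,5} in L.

{}

Under ⊆, meet is intersection: {} ∩ {2,5} = {}.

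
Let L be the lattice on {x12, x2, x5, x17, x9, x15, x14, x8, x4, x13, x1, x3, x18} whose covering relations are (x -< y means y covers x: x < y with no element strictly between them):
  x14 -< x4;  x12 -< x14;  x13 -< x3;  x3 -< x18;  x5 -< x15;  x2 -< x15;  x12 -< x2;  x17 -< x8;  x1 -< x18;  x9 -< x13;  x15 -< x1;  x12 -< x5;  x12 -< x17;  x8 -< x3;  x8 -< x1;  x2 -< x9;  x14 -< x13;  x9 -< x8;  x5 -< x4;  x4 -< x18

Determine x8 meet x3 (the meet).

Common lower bounds of {x8, x3}: x12, x17, x2, x8, x9.
The greatest among these is x8.

x8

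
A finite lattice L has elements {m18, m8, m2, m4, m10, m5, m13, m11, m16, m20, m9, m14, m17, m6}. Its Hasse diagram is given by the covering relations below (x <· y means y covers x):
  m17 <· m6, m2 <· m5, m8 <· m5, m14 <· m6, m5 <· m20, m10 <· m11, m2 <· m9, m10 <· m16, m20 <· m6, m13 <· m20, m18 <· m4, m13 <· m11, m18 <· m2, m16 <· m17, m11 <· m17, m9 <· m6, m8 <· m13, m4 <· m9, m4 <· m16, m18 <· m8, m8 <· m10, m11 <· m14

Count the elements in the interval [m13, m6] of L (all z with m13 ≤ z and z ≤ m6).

6

The interval [m13, m6] = {m11, m13, m14, m17, m20, m6}, which has 6 elements.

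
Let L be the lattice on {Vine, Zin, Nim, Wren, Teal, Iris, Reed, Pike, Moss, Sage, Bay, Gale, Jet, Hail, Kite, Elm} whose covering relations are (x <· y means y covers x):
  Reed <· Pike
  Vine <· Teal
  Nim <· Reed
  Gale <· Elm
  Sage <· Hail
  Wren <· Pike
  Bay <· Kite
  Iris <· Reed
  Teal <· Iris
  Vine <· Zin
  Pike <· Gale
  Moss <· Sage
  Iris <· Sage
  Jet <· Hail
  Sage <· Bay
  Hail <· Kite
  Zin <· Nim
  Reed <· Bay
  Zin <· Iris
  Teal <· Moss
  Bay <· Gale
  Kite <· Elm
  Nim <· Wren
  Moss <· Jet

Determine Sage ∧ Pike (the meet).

Iris

Common lower bounds of {Sage, Pike}: Iris, Teal, Vine, Zin.
The greatest among these is Iris.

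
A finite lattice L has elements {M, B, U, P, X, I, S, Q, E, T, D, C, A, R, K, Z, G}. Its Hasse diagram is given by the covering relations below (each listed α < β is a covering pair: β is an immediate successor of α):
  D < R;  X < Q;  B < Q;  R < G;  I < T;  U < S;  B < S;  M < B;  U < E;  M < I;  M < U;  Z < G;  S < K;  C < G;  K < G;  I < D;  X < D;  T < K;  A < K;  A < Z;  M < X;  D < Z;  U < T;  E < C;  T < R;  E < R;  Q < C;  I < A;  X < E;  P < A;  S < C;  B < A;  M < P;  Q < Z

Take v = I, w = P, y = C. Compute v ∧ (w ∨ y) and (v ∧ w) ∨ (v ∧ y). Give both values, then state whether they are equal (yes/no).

w ∨ y = G, so v ∧ (w ∨ y) = I ∧ G = I.
v ∧ w = M and v ∧ y = M, so (v ∧ w) ∨ (v ∧ y) = M ∨ M = M.
Equal: no.

I; M; no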